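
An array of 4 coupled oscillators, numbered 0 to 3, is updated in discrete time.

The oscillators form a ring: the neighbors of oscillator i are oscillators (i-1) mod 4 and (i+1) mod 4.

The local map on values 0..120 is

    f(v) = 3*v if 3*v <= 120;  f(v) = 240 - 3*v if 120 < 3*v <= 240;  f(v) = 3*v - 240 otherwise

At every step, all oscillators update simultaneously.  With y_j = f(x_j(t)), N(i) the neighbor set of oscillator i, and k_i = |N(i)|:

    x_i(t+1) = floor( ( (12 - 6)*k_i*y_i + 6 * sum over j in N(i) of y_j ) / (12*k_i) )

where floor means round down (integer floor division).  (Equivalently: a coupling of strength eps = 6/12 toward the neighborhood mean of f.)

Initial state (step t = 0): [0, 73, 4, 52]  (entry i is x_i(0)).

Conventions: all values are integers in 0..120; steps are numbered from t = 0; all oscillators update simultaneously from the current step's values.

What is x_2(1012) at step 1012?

Simulating step by step:
t=0: [0, 73, 4, 52]
t=1: [26, 13, 32, 45]
t=2: [75, 63, 84, 96]
t=3: [32, 32, 30, 30]
t=4: [94, 94, 91, 91]
t=5: [39, 39, 35, 35]
t=6: [114, 114, 108, 108]
t=7: [97, 97, 88, 88]
t=8: [44, 44, 30, 30]
t=9: [103, 103, 94, 94]
t=10: [62, 62, 48, 48]
t=11: [64, 64, 85, 85]
t=12: [39, 39, 23, 23]
t=13: [105, 105, 81, 81]
t=14: [57, 57, 21, 21]
t=15: [67, 67, 64, 64]
t=16: [41, 41, 45, 45]
t=17: [114, 114, 108, 108]

Answer: x_2(1012) = 85
Key observation: The state at step 6, [114, 114, 108, 108], reappears at step 17: the system is in a cycle of period 11 from step 6 on.  Therefore the state at step 1012 equals the state at step 6 + ((1012 - 6) mod 11) = 11, which is [64, 64, 85, 85].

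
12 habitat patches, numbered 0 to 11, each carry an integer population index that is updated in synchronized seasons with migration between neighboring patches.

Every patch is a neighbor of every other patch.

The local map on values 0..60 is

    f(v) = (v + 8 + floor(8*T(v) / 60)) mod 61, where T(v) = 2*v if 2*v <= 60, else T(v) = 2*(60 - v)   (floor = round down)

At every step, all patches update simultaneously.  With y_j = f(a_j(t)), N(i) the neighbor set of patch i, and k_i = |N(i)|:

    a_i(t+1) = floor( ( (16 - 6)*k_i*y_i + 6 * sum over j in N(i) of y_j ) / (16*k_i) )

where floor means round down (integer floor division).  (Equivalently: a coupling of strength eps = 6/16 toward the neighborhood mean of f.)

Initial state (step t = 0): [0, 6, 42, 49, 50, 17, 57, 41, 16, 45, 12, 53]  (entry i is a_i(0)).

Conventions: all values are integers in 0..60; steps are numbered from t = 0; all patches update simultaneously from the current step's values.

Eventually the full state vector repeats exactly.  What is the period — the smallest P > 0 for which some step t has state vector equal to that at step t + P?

Answer: 11
Key observation: The state at step 19, [48, 48, 48, 48, 48, 48, 48, 48, 48, 48, 48, 48], reappears at step 30 — and no state repeats earlier — so the cycle the system enters has period 11.

Derivation:
t=0: [0, 6, 42, 49, 50, 17, 57, 41, 16, 45, 12, 53]
t=1: [18, 22, 45, 48, 48, 30, 15, 45, 29, 47, 26, 13]
t=2: [36, 38, 51, 53, 53, 45, 34, 51, 44, 52, 41, 32]
t=3: [42, 42, 12, 13, 13, 46, 40, 12, 45, 13, 44, 40]
t=4: [49, 49, 30, 31, 31, 50, 48, 30, 50, 31, 50, 48]
t=5: [56, 56, 49, 49, 49, 57, 56, 49, 57, 49, 57, 56]
t=6: [13, 13, 45, 45, 45, 13, 13, 45, 13, 45, 13, 13]
t=7: [29, 29, 49, 49, 49, 29, 29, 49, 29, 49, 29, 29]
t=8: [46, 46, 55, 55, 55, 46, 46, 55, 46, 55, 46, 46]
t=9: [47, 47, 15, 15, 15, 47, 47, 15, 47, 15, 47, 47]
t=10: [52, 52, 34, 34, 34, 52, 52, 34, 52, 34, 52, 52]
t=11: [9, 9, 36, 36, 36, 9, 9, 36, 9, 36, 9, 9]
t=12: [24, 24, 42, 42, 42, 24, 24, 42, 24, 42, 24, 24]
t=13: [40, 40, 50, 50, 50, 40, 40, 50, 40, 50, 40, 40]
t=14: [54, 54, 58, 58, 58, 54, 54, 58, 54, 58, 54, 54]
t=15: [2, 2, 4, 4, 4, 2, 2, 4, 2, 4, 2, 2]
t=16: [10, 10, 12, 12, 12, 10, 10, 12, 10, 12, 10, 10]
t=17: [20, 20, 22, 22, 22, 20, 20, 22, 20, 22, 20, 20]
t=18: [33, 33, 34, 34, 34, 33, 33, 34, 33, 34, 33, 33]
t=19: [48, 48, 48, 48, 48, 48, 48, 48, 48, 48, 48, 48]
t=20: [59, 59, 59, 59, 59, 59, 59, 59, 59, 59, 59, 59]
t=21: [6, 6, 6, 6, 6, 6, 6, 6, 6, 6, 6, 6]
t=22: [15, 15, 15, 15, 15, 15, 15, 15, 15, 15, 15, 15]
t=23: [27, 27, 27, 27, 27, 27, 27, 27, 27, 27, 27, 27]
t=24: [42, 42, 42, 42, 42, 42, 42, 42, 42, 42, 42, 42]
t=25: [54, 54, 54, 54, 54, 54, 54, 54, 54, 54, 54, 54]
t=26: [2, 2, 2, 2, 2, 2, 2, 2, 2, 2, 2, 2]
t=27: [10, 10, 10, 10, 10, 10, 10, 10, 10, 10, 10, 10]
t=28: [20, 20, 20, 20, 20, 20, 20, 20, 20, 20, 20, 20]
t=29: [33, 33, 33, 33, 33, 33, 33, 33, 33, 33, 33, 33]
t=30: [48, 48, 48, 48, 48, 48, 48, 48, 48, 48, 48, 48]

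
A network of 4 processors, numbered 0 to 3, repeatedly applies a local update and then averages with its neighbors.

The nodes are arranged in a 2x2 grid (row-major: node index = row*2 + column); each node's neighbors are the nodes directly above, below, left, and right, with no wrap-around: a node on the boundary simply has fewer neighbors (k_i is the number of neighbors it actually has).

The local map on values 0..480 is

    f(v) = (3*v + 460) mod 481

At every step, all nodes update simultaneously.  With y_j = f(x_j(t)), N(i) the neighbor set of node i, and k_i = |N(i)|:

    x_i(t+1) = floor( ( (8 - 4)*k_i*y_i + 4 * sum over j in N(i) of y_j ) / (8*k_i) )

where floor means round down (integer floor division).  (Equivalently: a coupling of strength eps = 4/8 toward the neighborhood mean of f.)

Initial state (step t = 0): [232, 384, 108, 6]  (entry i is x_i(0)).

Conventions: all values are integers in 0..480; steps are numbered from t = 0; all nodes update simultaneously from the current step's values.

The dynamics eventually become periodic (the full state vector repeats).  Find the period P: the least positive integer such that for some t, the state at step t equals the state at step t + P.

Simulating step by step:
t=0: [232, 384, 108, 6]
t=1: [215, 252, 319, 357]
t=2: [248, 184, 285, 221]
t=3: [221, 125, 277, 181]
t=4: [251, 227, 215, 191]
t=5: [206, 170, 152, 116]
t=6: [168, 114, 328, 274]
t=7: [81, 241, 81, 240]
t=8: [221, 220, 221, 219]
t=9: [160, 158, 159, 157]
t=10: [456, 453, 455, 452]
t=11: [382, 377, 380, 376]
t=12: [157, 151, 155, 148]
t=13: [444, 434, 440, 430]
t=14: [338, 323, 332, 317]
t=15: [135, 353, 126, 344]
t=16: [300, 146, 286, 132]
t=17: [392, 401, 371, 380]
t=18: [184, 197, 152, 166]
t=19: [156, 176, 349, 369]
t=20: [246, 155, 174, 84]
t=21: [234, 338, 126, 231]
t=22: [197, 113, 276, 192]
t=23: [205, 199, 203, 198]
t=24: [107, 98, 104, 96]
t=25: [291, 278, 287, 274]
t=26: [358, 338, 352, 332]
t=27: [71, 41, 62, 32]
t=28: [162, 117, 149, 104]
t=29: [421, 354, 402, 334]
t=30: [215, 114, 186, 85]
t=31: [165, 254, 122, 211]
t=32: [388, 281, 323, 216]
t=33: [292, 252, 315, 275]
t=34: [361, 301, 395, 335]
t=35: [200, 231, 131, 161]
t=36: [189, 235, 326, 371]
t=37: [202, 150, 286, 234]
t=38: [248, 290, 254, 296]
t=39: [278, 341, 287, 350]
t=40: [265, 119, 279, 133]
t=41: [314, 335, 335, 356]
t=42: [231, 142, 142, 53]
t=43: [298, 284, 284, 271]
t=44: [371, 350, 350, 330]
t=45: [98, 67, 67, 37]
t=46: [226, 180, 180, 135]
t=47: [107, 159, 159, 211]
t=48: [378, 335, 335, 293]
t=49: [86, 143, 143, 199]
t=50: [322, 287, 287, 251]
t=51: [411, 358, 358, 305]
t=52: [170, 211, 211, 252]
t=53: [69, 131, 131, 192]
t=54: [279, 251, 251, 223]
t=55: [293, 251, 251, 209]
t=56: [314, 251, 251, 188]
t=57: [345, 251, 251, 156]
t=58: [151, 250, 250, 349]
t=59: [340, 248, 248, 156]
t=60: [139, 242, 242, 344]
t=61: [310, 223, 223, 136]
t=62: [297, 287, 287, 277]
t=63: [374, 359, 359, 344]
t=64: [116, 94, 94, 71]
t=65: [294, 260, 260, 226]
t=66: [329, 278, 278, 227]
t=67: [168, 211, 211, 255]
t=68: [66, 131, 131, 197]
t=69: [274, 252, 252, 230]
t=70: [287, 254, 254, 221]
t=71: [309, 260, 260, 210]
t=72: [351, 277, 277, 203]
t=73: [199, 208, 208, 218]
t=74: [108, 122, 122, 137]
t=75: [324, 345, 345, 367]
t=76: [261, 173, 173, 85]
t=77: [149, 137, 137, 125]
t=78: [408, 390, 390, 372]
t=79: [214, 187, 187, 160]
t=80: [99, 179, 179, 259]
t=81: [155, 155, 155, 155]
t=82: [444, 444, 444, 444]
t=83: [349, 349, 349, 349]
t=84: [64, 64, 64, 64]
t=85: [171, 171, 171, 171]
t=86: [11, 11, 11, 11]
t=87: [12, 12, 12, 12]
t=88: [15, 15, 15, 15]
t=89: [24, 24, 24, 24]
t=90: [51, 51, 51, 51]
t=91: [132, 132, 132, 132]
t=92: [375, 375, 375, 375]
t=93: [142, 142, 142, 142]
t=94: [405, 405, 405, 405]
t=95: [232, 232, 232, 232]
t=96: [194, 194, 194, 194]
t=97: [80, 80, 80, 80]
t=98: [219, 219, 219, 219]
t=99: [155, 155, 155, 155]

Answer: 18
Key observation: The state at step 81, [155, 155, 155, 155], reappears at step 99 — and no state repeats earlier — so the cycle the system enters has period 18.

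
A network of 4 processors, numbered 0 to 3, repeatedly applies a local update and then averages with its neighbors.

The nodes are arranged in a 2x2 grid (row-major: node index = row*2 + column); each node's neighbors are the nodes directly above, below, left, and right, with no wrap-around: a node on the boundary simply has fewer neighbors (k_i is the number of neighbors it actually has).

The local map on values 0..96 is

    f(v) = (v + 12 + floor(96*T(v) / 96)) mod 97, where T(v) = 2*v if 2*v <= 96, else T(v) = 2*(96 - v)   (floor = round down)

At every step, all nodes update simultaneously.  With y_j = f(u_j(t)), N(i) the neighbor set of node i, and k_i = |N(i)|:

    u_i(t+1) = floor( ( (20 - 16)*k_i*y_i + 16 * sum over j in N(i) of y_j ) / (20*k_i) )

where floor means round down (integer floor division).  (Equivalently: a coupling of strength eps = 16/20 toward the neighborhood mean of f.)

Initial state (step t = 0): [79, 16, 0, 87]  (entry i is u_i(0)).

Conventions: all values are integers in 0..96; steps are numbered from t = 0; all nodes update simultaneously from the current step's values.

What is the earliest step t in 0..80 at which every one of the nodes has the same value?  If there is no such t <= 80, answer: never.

Answer: never
Key observation: The state at step 6 reappears at step 8 — the system is in a cycle of period 2 from step 6 on.  No step 0..8 is synchronized, and the cycle repeats forever, so no step up to 80 (or ever) has all nodes equal.

Derivation:
t=0: [79, 16, 0, 87]  (not all equal)
t=1: [34, 31, 21, 32]  (not all equal)
t=2: [36, 12, 26, 35]  (not all equal)
t=3: [59, 26, 35, 59]  (not all equal)
t=4: [53, 56, 42, 53]  (not all equal)
t=5: [47, 53, 51, 47]  (not all equal)
t=6: [55, 55, 56, 55]  (not all equal)
t=7: [51, 52, 51, 51]  (not all equal)
t=8: [55, 55, 56, 55]  (not all equal)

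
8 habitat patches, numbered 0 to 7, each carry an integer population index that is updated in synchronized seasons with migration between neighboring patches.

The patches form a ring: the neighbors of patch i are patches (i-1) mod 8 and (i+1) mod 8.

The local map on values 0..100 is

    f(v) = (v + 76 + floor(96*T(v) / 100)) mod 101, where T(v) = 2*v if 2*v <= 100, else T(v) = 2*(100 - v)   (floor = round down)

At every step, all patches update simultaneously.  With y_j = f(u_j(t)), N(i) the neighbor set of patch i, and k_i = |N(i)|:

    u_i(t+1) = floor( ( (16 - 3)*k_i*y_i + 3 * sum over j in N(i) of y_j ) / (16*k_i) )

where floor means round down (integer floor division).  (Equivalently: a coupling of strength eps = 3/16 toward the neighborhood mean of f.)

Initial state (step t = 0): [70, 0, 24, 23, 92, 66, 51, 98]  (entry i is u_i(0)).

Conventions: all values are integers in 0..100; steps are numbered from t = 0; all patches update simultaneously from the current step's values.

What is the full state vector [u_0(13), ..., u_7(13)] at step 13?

Simulating step by step:
t=0: [70, 0, 24, 23, 92, 66, 51, 98]
t=1: [15, 66, 47, 46, 71, 13, 23, 63]
t=2: [15, 6, 10, 7, 1, 13, 36, 12]
t=3: [24, 77, 20, 85, 73, 24, 67, 17]
t=4: [47, 85, 44, 83, 92, 46, 9, 24]
t=5: [21, 72, 18, 81, 75, 14, 5, 37]
t=6: [46, 87, 39, 86, 89, 29, 82, 79]
t=7: [23, 78, 87, 86, 82, 64, 88, 85]
t=8: [51, 89, 86, 87, 82, 22, 78, 83]
t=9: [31, 79, 86, 86, 85, 49, 89, 83]
t=10: [70, 90, 87, 87, 81, 30, 79, 87]
t=11: [16, 76, 85, 86, 88, 67, 90, 78]
t=12: [35, 89, 88, 87, 78, 19, 77, 87]
t=13: [78, 84, 85, 86, 88, 42, 88, 86]

Answer: [78, 84, 85, 86, 88, 42, 88, 86]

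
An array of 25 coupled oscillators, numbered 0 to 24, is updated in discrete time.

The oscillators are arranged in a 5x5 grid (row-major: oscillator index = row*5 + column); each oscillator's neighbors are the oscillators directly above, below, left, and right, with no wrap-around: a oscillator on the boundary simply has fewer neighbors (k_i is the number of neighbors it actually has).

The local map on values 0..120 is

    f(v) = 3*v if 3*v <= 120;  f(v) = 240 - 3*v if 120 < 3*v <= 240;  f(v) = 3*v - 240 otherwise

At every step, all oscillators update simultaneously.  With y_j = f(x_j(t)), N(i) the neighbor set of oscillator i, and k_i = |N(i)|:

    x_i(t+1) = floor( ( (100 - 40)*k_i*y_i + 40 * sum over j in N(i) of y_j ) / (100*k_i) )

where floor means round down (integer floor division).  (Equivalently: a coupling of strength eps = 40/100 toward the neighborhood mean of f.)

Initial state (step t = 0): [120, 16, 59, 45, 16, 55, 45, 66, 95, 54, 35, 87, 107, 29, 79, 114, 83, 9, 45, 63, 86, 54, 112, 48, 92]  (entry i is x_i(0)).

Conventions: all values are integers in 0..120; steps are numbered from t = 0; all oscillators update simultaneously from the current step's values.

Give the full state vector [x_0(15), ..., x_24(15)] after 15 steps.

Answer: [94, 103, 112, 85, 39, 89, 99, 86, 34, 37, 38, 30, 41, 29, 48, 61, 74, 66, 81, 101, 60, 58, 45, 93, 107]

Derivation:
t=0: [120, 16, 59, 45, 16, 55, 45, 66, 95, 54, 35, 87, 107, 29, 79, 114, 83, 9, 45, 63, 86, 54, 112, 48, 92]
t=1: [96, 67, 63, 83, 65, 89, 81, 54, 58, 59, 89, 42, 66, 75, 30, 78, 28, 45, 89, 49, 46, 63, 84, 89, 51]
t=2: [42, 37, 47, 27, 41, 26, 27, 63, 56, 64, 35, 84, 56, 31, 76, 32, 78, 79, 40, 83, 72, 57, 31, 33, 76]
t=3: [106, 105, 91, 87, 96, 86, 73, 63, 70, 55, 87, 33, 59, 83, 27, 75, 21, 30, 92, 24, 47, 57, 78, 89, 28]
t=4: [65, 62, 39, 27, 48, 26, 36, 45, 33, 66, 30, 76, 62, 26, 69, 33, 65, 70, 41, 70, 76, 63, 28, 33, 70]
t=5: [53, 68, 102, 90, 82, 79, 89, 100, 90, 55, 79, 36, 54, 77, 39, 79, 46, 48, 93, 42, 37, 49, 74, 90, 43]
t=6: [56, 44, 56, 31, 24, 16, 36, 56, 35, 65, 17, 85, 74, 31, 96, 30, 91, 81, 48, 104, 85, 86, 40, 40, 95]
t=7: [74, 98, 79, 89, 70, 59, 89, 73, 93, 57, 51, 30, 29, 82, 56, 67, 32, 28, 86, 68, 30, 33, 90, 106, 65]
t=8: [34, 38, 15, 25, 37, 55, 39, 28, 35, 60, 77, 83, 72, 25, 58, 59, 88, 73, 31, 39, 81, 88, 52, 59, 49]
t=9: [99, 103, 63, 79, 93, 75, 98, 79, 92, 73, 25, 22, 33, 73, 73, 42, 26, 35, 83, 103, 19, 29, 64, 73, 91]
t=10: [51, 63, 40, 18, 28, 33, 47, 25, 26, 25, 71, 70, 78, 29, 27, 96, 84, 86, 27, 49, 74, 76, 57, 24, 37]
t=11: [82, 71, 96, 70, 76, 87, 84, 75, 75, 77, 39, 32, 24, 76, 82, 36, 18, 27, 75, 92, 22, 20, 55, 78, 99]
t=12: [13, 25, 38, 28, 15, 30, 23, 23, 15, 9, 100, 83, 63, 18, 11, 96, 66, 70, 22, 32, 73, 62, 64, 23, 42]
t=13: [56, 74, 98, 77, 49, 76, 65, 69, 50, 32, 55, 27, 46, 51, 43, 45, 39, 38, 64, 86, 33, 47, 49, 71, 101]
t=14: [49, 33, 40, 37, 76, 32, 41, 48, 76, 96, 71, 82, 92, 87, 93, 101, 110, 104, 53, 40, 100, 100, 87, 43, 46]
t=15: [94, 103, 112, 85, 39, 89, 99, 86, 34, 37, 38, 30, 41, 29, 48, 61, 74, 66, 81, 101, 60, 58, 45, 93, 107]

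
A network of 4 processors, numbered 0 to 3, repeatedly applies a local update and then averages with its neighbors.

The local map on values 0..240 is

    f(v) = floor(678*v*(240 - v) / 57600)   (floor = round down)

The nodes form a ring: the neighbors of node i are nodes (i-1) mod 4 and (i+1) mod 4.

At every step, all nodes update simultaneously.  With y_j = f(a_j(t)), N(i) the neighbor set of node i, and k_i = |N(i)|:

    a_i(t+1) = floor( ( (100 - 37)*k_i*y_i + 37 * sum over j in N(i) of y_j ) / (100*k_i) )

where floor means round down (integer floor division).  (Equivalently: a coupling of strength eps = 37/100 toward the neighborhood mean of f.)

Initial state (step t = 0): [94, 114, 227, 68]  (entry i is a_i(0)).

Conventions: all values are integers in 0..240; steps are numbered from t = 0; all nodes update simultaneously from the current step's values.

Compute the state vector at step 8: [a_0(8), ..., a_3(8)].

Answer: [155, 155, 155, 155]

Derivation:
t=0: [94, 114, 227, 68]
t=1: [158, 142, 78, 122]
t=2: [157, 158, 154, 161]
t=3: [152, 152, 153, 150]
t=4: [157, 156, 156, 157]
t=5: [153, 153, 153, 153]
t=6: [156, 156, 156, 156]
t=7: [154, 154, 154, 154]
t=8: [155, 155, 155, 155]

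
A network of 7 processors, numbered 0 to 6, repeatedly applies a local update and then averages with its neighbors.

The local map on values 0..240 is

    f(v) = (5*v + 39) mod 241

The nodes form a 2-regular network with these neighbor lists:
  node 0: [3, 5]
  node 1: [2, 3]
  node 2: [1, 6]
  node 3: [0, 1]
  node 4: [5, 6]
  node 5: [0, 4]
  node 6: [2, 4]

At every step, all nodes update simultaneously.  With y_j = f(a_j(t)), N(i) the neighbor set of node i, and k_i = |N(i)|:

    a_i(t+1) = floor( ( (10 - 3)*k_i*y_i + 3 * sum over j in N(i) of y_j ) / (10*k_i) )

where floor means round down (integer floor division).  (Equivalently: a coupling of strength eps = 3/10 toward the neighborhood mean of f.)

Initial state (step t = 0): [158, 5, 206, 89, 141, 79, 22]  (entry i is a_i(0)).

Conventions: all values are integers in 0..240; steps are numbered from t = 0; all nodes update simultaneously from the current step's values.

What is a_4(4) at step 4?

Simulating step by step:
t=0: [158, 5, 206, 89, 141, 79, 22]
t=1: [103, 60, 105, 26, 66, 154, 123]
t=2: [88, 106, 97, 143, 128, 90, 151]
t=3: [172, 71, 53, 70, 149, 70, 85]
t=4: [167, 138, 100, 152, 98, 139, 174]

Answer: a_4(4) = 98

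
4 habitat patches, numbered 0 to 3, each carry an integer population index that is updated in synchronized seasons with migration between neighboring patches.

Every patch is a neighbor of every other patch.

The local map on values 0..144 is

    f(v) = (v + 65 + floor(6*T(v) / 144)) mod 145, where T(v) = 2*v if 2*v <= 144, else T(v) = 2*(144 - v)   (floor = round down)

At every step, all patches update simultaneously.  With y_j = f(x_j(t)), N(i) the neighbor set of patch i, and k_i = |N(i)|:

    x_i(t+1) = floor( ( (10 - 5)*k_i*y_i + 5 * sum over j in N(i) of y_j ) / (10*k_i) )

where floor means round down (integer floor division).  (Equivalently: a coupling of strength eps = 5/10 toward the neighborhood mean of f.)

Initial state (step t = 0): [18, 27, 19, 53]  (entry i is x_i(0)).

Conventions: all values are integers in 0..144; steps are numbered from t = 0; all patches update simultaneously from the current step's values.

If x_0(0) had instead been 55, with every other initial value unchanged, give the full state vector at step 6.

Answer: [9, 9, 9, 9]
Key observation: This trace re-runs the system from the modified initial state.

Derivation:
t=0: [55, 27, 19, 53]
t=1: [112, 102, 99, 111]
t=2: [30, 27, 26, 30]
t=3: [95, 94, 94, 95]
t=4: [18, 18, 18, 18]
t=5: [84, 84, 84, 84]
t=6: [9, 9, 9, 9]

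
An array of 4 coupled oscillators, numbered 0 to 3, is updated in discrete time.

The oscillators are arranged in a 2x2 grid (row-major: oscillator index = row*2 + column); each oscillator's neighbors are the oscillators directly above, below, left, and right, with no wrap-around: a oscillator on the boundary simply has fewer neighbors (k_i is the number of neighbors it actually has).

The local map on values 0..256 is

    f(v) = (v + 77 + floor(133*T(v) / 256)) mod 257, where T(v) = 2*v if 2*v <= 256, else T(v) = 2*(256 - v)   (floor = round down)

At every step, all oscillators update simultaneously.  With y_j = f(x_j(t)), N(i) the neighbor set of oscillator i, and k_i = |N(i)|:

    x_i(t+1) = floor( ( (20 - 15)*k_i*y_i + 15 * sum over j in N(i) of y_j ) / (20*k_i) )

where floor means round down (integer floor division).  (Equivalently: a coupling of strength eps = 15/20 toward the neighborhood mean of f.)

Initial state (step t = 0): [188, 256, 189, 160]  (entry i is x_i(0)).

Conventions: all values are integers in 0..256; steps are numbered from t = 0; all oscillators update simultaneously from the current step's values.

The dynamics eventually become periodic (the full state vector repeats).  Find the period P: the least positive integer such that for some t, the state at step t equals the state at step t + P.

Answer: 2
Key observation: The state at step 3, [76, 76, 76, 76], reappears at step 5 — and no state repeats earlier — so the cycle the system enters has period 2.

Derivation:
t=0: [188, 256, 189, 160]
t=1: [77, 77, 78, 77]
t=2: [234, 234, 234, 234]
t=3: [76, 76, 76, 76]
t=4: [231, 231, 231, 231]
t=5: [76, 76, 76, 76]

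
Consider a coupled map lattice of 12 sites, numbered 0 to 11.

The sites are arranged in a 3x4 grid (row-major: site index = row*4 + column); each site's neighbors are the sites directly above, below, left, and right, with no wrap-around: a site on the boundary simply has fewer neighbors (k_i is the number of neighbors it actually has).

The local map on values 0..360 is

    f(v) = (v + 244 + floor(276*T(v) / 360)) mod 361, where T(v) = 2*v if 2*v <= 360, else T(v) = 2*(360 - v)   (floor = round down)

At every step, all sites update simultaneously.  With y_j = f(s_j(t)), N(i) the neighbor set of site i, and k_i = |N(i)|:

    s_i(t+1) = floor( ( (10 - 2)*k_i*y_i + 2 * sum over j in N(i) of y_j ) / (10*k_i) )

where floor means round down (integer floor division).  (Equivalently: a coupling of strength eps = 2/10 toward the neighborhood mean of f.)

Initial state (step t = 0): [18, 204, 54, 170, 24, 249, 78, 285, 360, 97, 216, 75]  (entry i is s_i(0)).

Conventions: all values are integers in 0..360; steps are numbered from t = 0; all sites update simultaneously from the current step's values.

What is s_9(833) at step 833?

Simulating step by step:
t=0: [18, 204, 54, 170, 24, 249, 78, 285, 360, 97, 216, 75]
t=1: [294, 301, 63, 280, 298, 283, 110, 257, 237, 160, 273, 118]
t=2: [277, 259, 81, 261, 278, 277, 174, 279, 302, 289, 273, 203]
t=3: [287, 280, 131, 273, 285, 288, 305, 291, 275, 280, 293, 318]
t=4: [281, 279, 227, 280, 283, 281, 270, 278, 287, 284, 277, 267]
t=5: [285, 287, 307, 287, 283, 285, 291, 286, 281, 283, 287, 290]
t=6: [282, 280, 272, 280, 283, 282, 279, 281, 284, 283, 281, 280]
t=7: [284, 285, 288, 285, 283, 284, 285, 285, 283, 284, 285, 285]
t=8: [283, 282, 281, 282, 283, 283, 282, 283, 283, 283, 283, 283]
t=9: [284, 284, 284, 284, 284, 284, 284, 284, 284, 284, 284, 284]
t=10: [283, 283, 283, 283, 283, 283, 283, 283, 283, 283, 283, 283]
t=11: [284, 284, 284, 284, 284, 284, 284, 284, 284, 284, 284, 284]

Answer: s_9(833) = 284
Key observation: The state at step 9, [284, 284, 284, 284, 284, 284, 284, 284, 284, 284, 284, 284], reappears at step 11: the system is in a cycle of period 2 from step 9 on.  Therefore the state at step 833 equals the state at step 9 + ((833 - 9) mod 2) = 9, which is [284, 284, 284, 284, 284, 284, 284, 284, 284, 284, 284, 284].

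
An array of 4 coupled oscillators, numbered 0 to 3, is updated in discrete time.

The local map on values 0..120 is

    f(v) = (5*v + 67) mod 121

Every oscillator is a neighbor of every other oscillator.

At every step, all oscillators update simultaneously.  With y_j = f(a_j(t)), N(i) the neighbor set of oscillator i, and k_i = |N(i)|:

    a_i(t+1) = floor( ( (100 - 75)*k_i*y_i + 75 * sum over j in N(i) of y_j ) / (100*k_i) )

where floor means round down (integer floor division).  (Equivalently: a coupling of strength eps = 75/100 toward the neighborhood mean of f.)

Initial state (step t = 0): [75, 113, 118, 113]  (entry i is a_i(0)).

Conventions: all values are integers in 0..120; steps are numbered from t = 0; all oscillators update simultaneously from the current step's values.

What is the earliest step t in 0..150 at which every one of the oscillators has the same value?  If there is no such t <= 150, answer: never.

Simulating step by step:
t=0: [75, 113, 118, 113]  (not all equal)
t=1: [46, 46, 46, 46]  (all equal)

Answer: 1
Key observation: Synchronization is absorbing here: once all oscillators are equal they stay equal, and step 1 is the first all-equal step.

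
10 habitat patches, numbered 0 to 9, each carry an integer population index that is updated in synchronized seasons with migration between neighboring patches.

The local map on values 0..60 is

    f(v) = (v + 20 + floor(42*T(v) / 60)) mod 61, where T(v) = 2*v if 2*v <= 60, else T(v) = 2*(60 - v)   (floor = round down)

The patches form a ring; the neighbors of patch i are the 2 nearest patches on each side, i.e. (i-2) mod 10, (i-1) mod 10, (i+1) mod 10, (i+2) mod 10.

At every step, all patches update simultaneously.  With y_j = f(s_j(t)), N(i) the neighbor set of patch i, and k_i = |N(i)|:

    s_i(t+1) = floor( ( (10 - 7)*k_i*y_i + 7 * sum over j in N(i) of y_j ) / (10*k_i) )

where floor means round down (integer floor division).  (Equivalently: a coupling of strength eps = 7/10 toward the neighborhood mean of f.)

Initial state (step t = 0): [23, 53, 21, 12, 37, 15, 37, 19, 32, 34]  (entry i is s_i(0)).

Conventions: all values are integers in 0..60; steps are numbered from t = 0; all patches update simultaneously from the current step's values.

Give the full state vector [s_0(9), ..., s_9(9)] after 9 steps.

Simulating step by step:
t=0: [23, 53, 21, 12, 37, 15, 37, 19, 32, 34]
t=1: [19, 23, 22, 34, 33, 35, 29, 26, 22, 20]
t=2: [8, 13, 16, 23, 25, 27, 24, 19, 13, 10]
t=3: [47, 42, 38, 30, 25, 16, 21, 24, 33, 38]
t=4: [26, 26, 25, 32, 27, 30, 24, 26, 22, 24]
t=5: [18, 21, 22, 25, 23, 25, 19, 19, 16, 17]
t=6: [24, 18, 11, 14, 13, 12, 17, 25, 29, 30]
t=7: [23, 26, 35, 41, 51, 46, 43, 34, 30, 20]
t=8: [19, 19, 23, 24, 24, 25, 26, 23, 22, 18]
t=9: [6, 7, 11, 14, 17, 17, 16, 13, 10, 6]

Answer: [6, 7, 11, 14, 17, 17, 16, 13, 10, 6]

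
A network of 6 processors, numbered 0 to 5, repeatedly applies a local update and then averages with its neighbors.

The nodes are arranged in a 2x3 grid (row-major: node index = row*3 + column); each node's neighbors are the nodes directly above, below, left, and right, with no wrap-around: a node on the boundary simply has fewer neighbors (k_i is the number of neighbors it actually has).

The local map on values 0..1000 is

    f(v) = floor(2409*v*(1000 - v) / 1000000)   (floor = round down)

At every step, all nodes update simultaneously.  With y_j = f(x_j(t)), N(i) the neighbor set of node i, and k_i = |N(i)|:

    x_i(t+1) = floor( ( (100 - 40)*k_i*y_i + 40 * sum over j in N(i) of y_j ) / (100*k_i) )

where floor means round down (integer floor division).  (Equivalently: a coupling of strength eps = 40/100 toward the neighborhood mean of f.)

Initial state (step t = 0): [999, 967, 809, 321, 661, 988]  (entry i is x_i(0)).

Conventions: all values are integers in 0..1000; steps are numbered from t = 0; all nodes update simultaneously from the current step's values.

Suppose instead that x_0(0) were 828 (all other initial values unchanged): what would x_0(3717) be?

Simulating step by step:
t=0: [828, 967, 809, 321, 661, 988]
t=1: [326, 212, 244, 491, 407, 199]
t=2: [518, 448, 423, 583, 533, 434]
t=3: [596, 595, 589, 591, 595, 591]
t=4: [580, 580, 582, 581, 580, 581]
t=5: [586, 586, 586, 586, 586, 586]
t=6: [584, 584, 584, 584, 584, 584]
t=7: [585, 585, 585, 585, 585, 585]
t=8: [584, 584, 584, 584, 584, 584]

Answer: x_0(3717) = 585
Key observation: The state at step 6, [584, 584, 584, 584, 584, 584], reappears at step 8: the system is in a cycle of period 2 from step 6 on.  Therefore the state at step 3717 equals the state at step 6 + ((3717 - 6) mod 2) = 7, which is [585, 585, 585, 585, 585, 585].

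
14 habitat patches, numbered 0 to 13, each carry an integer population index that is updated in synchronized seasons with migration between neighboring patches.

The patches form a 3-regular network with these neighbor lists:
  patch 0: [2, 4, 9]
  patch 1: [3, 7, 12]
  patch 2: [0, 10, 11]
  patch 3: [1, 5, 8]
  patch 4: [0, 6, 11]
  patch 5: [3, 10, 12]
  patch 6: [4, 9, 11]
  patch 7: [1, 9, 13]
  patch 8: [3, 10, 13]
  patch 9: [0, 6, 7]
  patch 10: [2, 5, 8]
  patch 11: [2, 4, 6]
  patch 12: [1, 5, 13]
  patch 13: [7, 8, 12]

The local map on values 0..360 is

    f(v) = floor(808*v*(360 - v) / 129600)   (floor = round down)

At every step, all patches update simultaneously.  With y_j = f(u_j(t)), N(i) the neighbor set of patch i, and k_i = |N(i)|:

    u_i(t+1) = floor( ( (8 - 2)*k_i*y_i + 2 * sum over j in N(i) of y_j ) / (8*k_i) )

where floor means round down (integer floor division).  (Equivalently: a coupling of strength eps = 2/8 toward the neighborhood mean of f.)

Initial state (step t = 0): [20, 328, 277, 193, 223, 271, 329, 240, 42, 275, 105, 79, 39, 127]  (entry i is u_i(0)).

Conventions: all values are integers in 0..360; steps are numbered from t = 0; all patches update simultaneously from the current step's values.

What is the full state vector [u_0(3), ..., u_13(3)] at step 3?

Simulating step by step:
t=0: [20, 328, 277, 193, 223, 271, 329, 240, 42, 275, 105, 79, 39, 127]
t=1: [71, 86, 136, 174, 162, 149, 86, 167, 108, 132, 155, 136, 91, 166]
t=2: [143, 155, 184, 193, 187, 192, 157, 194, 176, 179, 194, 186, 159, 193]
t=3: [195, 198, 200, 200, 200, 200, 198, 199, 200, 200, 200, 200, 199, 200]

Answer: [195, 198, 200, 200, 200, 200, 198, 199, 200, 200, 200, 200, 199, 200]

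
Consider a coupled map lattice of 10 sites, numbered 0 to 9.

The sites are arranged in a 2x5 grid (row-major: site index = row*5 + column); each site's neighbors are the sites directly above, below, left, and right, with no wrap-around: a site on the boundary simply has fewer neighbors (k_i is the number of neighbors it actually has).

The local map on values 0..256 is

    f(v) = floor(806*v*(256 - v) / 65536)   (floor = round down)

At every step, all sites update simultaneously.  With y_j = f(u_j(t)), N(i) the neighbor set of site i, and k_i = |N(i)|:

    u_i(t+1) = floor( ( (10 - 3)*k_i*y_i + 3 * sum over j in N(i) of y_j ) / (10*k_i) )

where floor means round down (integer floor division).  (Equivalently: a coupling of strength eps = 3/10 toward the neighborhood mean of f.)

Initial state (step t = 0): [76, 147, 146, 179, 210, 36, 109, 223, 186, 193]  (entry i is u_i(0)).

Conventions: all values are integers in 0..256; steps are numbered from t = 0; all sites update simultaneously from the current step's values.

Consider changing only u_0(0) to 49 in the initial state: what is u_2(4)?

Answer: u_2(4) = 175
Key observation: This trace re-runs the system from the modified initial state.

Derivation:
t=0: [49, 147, 146, 179, 210, 36, 109, 223, 186, 193]
t=1: [130, 189, 183, 165, 130, 116, 176, 118, 152, 146]
t=2: [193, 162, 168, 184, 197, 195, 176, 193, 193, 197]
t=3: [154, 181, 176, 160, 145, 150, 169, 154, 149, 143]
t=4: [189, 170, 175, 188, 195, 192, 181, 190, 195, 197]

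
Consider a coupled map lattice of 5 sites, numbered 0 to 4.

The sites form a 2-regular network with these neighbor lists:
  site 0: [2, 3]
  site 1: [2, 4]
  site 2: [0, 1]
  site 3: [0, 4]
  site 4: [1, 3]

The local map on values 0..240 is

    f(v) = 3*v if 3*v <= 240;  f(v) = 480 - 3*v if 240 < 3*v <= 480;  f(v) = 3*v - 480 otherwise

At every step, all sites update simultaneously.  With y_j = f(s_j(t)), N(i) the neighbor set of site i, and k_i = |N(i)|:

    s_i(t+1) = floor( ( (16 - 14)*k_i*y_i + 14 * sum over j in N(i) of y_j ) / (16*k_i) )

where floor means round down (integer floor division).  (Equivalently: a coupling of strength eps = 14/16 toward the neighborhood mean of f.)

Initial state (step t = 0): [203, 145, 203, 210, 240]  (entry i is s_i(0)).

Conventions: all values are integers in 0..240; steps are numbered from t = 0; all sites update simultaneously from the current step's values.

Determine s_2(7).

Simulating step by step:
t=0: [203, 145, 203, 210, 240]
t=1: [138, 167, 92, 180, 115]
t=2: [123, 150, 63, 95, 52]
t=3: [181, 154, 85, 141, 117]
t=4: [131, 157, 63, 91, 48]
t=5: [184, 146, 65, 126, 112]
t=6: [138, 153, 74, 107, 81]
t=7: [174, 203, 65, 152, 108]

Answer: s_2(7) = 65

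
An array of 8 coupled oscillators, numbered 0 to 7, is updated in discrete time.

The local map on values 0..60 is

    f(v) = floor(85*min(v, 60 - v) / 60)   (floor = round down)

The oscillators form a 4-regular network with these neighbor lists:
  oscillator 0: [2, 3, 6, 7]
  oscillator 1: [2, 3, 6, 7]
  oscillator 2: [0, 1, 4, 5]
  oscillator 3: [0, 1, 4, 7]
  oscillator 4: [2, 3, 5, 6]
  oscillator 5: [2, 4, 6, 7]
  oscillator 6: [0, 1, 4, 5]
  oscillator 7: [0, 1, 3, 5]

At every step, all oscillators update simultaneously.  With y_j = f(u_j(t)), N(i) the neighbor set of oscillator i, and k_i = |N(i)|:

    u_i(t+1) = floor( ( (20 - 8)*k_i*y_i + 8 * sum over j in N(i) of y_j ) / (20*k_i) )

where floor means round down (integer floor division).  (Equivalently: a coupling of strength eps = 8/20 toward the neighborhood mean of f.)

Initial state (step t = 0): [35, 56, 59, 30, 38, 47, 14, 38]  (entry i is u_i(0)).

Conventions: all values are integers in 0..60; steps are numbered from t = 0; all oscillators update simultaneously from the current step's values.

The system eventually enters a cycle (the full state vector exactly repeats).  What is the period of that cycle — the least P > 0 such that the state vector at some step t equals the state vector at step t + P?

Simulating step by step:
t=0: [35, 56, 59, 30, 38, 47, 14, 38]
t=1: [30, 12, 9, 35, 26, 19, 20, 28]
t=2: [36, 21, 19, 34, 31, 27, 28, 35]
t=3: [34, 31, 29, 35, 38, 36, 37, 34]
t=4: [36, 39, 38, 35, 32, 34, 33, 36]
t=5: [34, 31, 32, 34, 37, 35, 36, 33]
t=6: [36, 39, 37, 36, 33, 35, 34, 37]
t=7: [33, 30, 32, 33, 36, 34, 35, 32]
t=8: [37, 40, 38, 38, 35, 36, 36, 38]
t=9: [31, 29, 31, 31, 34, 33, 33, 31]
t=10: [40, 40, 40, 40, 37, 38, 38, 40]
t=11: [28, 28, 28, 28, 31, 30, 30, 28]
t=12: [39, 39, 39, 39, 40, 41, 41, 39]
t=13: [28, 28, 28, 28, 27, 26, 26, 28]
t=14: [38, 38, 38, 38, 37, 36, 36, 38]
t=15: [31, 31, 31, 31, 32, 33, 33, 31]
t=16: [40, 40, 40, 40, 39, 38, 38, 40]
t=17: [28, 28, 28, 28, 29, 30, 30, 28]
t=18: [39, 39, 39, 39, 40, 41, 41, 39]

Answer: 6
Key observation: The state at step 12, [39, 39, 39, 39, 40, 41, 41, 39], reappears at step 18 — and no state repeats earlier — so the cycle the system enters has period 6.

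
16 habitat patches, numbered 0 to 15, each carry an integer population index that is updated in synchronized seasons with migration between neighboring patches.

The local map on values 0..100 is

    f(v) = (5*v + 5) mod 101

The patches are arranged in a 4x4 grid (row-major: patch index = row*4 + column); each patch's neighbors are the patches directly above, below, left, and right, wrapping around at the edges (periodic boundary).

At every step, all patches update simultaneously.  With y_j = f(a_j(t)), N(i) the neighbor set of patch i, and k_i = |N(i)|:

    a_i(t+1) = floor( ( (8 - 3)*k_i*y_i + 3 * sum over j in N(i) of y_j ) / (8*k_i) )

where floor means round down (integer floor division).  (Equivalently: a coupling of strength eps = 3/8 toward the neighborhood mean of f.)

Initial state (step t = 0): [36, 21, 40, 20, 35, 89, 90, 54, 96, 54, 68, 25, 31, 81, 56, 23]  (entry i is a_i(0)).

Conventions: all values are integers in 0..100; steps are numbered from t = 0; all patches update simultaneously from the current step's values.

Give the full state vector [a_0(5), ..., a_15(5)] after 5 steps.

Answer: [44, 20, 21, 36, 28, 30, 59, 32, 80, 77, 72, 67, 33, 22, 42, 46]

Derivation:
t=0: [36, 21, 40, 20, 35, 89, 90, 54, 96, 54, 68, 25, 31, 81, 56, 23]
t=1: [66, 18, 15, 19, 76, 48, 47, 60, 73, 62, 48, 38, 54, 24, 58, 28]
t=2: [52, 76, 80, 77, 64, 48, 39, 30, 66, 24, 49, 73, 61, 40, 76, 61]
t=3: [57, 61, 33, 66, 31, 48, 75, 59, 31, 26, 55, 55, 14, 20, 56, 27]
t=4: [71, 23, 61, 47, 63, 43, 75, 84, 59, 38, 74, 74, 64, 21, 69, 49]
t=5: [44, 20, 21, 36, 28, 30, 59, 32, 80, 77, 72, 67, 33, 22, 42, 46]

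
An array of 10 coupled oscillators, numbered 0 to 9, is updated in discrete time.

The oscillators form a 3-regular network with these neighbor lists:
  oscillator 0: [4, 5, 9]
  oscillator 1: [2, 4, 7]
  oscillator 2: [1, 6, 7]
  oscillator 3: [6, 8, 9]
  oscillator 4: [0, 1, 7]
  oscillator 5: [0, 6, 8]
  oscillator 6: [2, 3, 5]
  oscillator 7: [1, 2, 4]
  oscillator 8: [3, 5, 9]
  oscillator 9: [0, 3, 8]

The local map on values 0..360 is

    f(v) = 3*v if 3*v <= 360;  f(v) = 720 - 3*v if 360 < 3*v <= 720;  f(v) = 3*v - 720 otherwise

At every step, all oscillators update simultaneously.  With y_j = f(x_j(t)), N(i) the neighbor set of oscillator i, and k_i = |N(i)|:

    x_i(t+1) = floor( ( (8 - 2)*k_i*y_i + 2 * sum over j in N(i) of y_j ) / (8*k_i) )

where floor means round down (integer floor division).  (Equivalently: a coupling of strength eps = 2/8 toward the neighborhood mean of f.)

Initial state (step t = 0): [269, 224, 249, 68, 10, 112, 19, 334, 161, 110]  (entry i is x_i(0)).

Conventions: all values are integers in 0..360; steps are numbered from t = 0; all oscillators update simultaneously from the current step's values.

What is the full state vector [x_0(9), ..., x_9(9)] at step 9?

Answer: [103, 323, 203, 206, 166, 214, 106, 291, 311, 179]

Derivation:
t=0: [269, 224, 249, 68, 10, 112, 19, 334, 161, 110]
t=1: [123, 64, 52, 205, 57, 283, 90, 220, 250, 291]
t=2: [301, 176, 160, 116, 178, 151, 235, 88, 54, 155]
t=3: [196, 201, 219, 297, 192, 230, 82, 249, 194, 249]
t=4: [115, 107, 79, 162, 131, 65, 206, 47, 122, 57]
t=5: [316, 299, 224, 227, 312, 213, 132, 179, 315, 206]
t=6: [204, 170, 93, 83, 211, 125, 257, 174, 187, 117]
t=7: [146, 204, 247, 233, 108, 285, 111, 196, 198, 306]
t=8: [266, 120, 63, 70, 286, 163, 264, 136, 124, 184]
t=9: [103, 323, 203, 206, 166, 214, 106, 291, 311, 179]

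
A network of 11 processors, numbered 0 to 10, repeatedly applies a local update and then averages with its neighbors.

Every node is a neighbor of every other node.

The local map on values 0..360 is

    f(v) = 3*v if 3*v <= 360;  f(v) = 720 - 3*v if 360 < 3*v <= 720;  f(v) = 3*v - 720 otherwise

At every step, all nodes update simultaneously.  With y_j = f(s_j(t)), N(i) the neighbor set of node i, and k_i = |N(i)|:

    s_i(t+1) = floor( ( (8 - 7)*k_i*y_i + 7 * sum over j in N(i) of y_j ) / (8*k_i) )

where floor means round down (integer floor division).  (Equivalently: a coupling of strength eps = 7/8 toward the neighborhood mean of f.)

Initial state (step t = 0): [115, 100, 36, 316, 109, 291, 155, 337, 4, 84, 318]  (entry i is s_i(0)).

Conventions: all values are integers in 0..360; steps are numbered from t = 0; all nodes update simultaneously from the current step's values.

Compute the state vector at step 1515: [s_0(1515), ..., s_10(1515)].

Answer: [153, 153, 153, 153, 153, 153, 153, 153, 153, 153, 153]
Key observation: The state at step 6, [189, 189, 189, 189, 189, 189, 189, 189, 189, 189, 189], reappears at step 10: the system is in a cycle of period 4 from step 6 on.  Therefore the state at step 1515 equals the state at step 6 + ((1515 - 6) mod 4) = 7, which is [153, 153, 153, 153, 153, 153, 153, 153, 153, 153, 153].

Derivation:
t=0: [115, 100, 36, 316, 109, 291, 155, 337, 4, 84, 318]
t=1: [232, 230, 223, 227, 231, 224, 228, 230, 219, 228, 227]
t=2: [37, 38, 38, 38, 38, 38, 38, 38, 39, 38, 38]
t=3: [113, 114, 114, 114, 114, 114, 114, 114, 114, 114, 114]
t=4: [341, 341, 341, 341, 341, 341, 341, 341, 341, 341, 341]
t=5: [303, 303, 303, 303, 303, 303, 303, 303, 303, 303, 303]
t=6: [189, 189, 189, 189, 189, 189, 189, 189, 189, 189, 189]
t=7: [153, 153, 153, 153, 153, 153, 153, 153, 153, 153, 153]
t=8: [261, 261, 261, 261, 261, 261, 261, 261, 261, 261, 261]
t=9: [63, 63, 63, 63, 63, 63, 63, 63, 63, 63, 63]
t=10: [189, 189, 189, 189, 189, 189, 189, 189, 189, 189, 189]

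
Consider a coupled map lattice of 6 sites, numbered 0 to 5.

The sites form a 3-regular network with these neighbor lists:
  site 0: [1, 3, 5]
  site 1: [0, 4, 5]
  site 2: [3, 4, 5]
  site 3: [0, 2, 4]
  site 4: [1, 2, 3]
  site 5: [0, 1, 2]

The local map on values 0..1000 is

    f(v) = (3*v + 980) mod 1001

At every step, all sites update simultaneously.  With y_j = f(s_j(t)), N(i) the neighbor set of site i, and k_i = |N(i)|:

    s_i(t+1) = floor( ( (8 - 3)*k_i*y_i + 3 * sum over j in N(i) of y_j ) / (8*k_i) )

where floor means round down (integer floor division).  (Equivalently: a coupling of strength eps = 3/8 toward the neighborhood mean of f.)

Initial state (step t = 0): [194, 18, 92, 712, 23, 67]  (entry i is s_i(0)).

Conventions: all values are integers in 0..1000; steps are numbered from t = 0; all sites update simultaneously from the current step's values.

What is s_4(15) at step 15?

Simulating step by step:
t=0: [194, 18, 92, 712, 23, 67]
t=1: [391, 119, 202, 178, 80, 218]
t=2: [279, 335, 536, 440, 316, 529]
t=3: [740, 903, 590, 477, 812, 651]
t=4: [376, 621, 686, 425, 488, 785]
t=5: [244, 635, 150, 231, 417, 330]
t=6: [759, 790, 501, 591, 391, 858]
t=7: [364, 336, 482, 580, 291, 479]
t=8: [308, 784, 513, 617, 798, 444]
t=9: [747, 403, 511, 742, 441, 412]
t=10: [211, 208, 409, 255, 300, 248]
t=11: [641, 653, 421, 677, 743, 629]
t=12: [789, 832, 285, 173, 277, 800]
t=13: [383, 487, 731, 559, 731, 442]
t=14: [254, 349, 247, 467, 264, 282]
t=15: [616, 307, 696, 515, 622, 701]

Answer: s_4(15) = 622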